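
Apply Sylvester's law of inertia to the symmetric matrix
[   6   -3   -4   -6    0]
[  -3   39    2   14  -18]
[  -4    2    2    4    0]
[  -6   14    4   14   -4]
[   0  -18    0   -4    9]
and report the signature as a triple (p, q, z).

Answer: (4, 1, 0)

Derivation:
step 0: pivot 6 → sign +
step 1: pivot 75/2 → sign +
step 2: pivot -2/3 → sign −
step 3: pivot 358/75 → sign +
step 4: pivot 3/179 → sign +
signature = (4, 1, 0)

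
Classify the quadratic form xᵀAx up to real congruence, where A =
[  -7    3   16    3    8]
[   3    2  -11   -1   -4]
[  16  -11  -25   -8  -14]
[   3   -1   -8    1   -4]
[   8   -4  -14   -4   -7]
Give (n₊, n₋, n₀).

step 0: pivot -7 → sign −
step 1: pivot 23/7 → sign +
step 2: pivot 146/23 → sign +
step 3: pivot 158/73 → sign +
step 4: pivot 3/79 → sign +
signature = (4, 1, 0)

Answer: (4, 1, 0)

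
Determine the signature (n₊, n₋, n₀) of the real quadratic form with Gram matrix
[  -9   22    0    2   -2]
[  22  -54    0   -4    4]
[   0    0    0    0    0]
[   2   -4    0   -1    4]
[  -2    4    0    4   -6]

step 0: pivot -9 → sign −
step 1: pivot -2/9 → sign −
step 2: pivot 3 → sign +
step 3: pivot -2 → sign −
step 4: row/col 4 already zero → sign 0
signature = (1, 3, 1)

Answer: (1, 3, 1)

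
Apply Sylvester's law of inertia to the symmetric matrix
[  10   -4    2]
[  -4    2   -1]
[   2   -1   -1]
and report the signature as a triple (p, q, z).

Answer: (2, 1, 0)

Derivation:
step 0: pivot 10 → sign +
step 1: pivot 2/5 → sign +
step 2: pivot -3/2 → sign −
signature = (2, 1, 0)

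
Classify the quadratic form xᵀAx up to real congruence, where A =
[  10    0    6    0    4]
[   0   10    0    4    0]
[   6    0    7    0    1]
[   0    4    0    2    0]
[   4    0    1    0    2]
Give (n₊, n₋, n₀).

Answer: (4, 1, 0)

Derivation:
step 0: pivot 10 → sign +
step 1: pivot 10 → sign +
step 2: pivot 17/5 → sign +
step 3: pivot 2/5 → sign +
step 4: pivot -3/17 → sign −
signature = (4, 1, 0)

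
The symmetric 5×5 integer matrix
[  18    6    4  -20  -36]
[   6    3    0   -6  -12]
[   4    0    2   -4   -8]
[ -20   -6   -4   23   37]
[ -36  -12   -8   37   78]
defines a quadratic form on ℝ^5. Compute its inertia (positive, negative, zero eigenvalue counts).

Answer: (4, 1, 0)

Derivation:
step 0: pivot 18 → sign +
step 1: pivot 1 → sign +
step 2: pivot -2/3 → sign −
step 3: pivot 3 → sign +
step 4: pivot 3 → sign +
signature = (4, 1, 0)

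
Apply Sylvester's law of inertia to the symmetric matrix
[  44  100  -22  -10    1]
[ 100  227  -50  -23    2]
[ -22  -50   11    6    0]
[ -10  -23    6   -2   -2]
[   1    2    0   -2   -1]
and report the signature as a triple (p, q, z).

Answer: (2, 3, 0)

Derivation:
step 0: pivot 44 → sign +
step 1: pivot -3/11 → sign −
step 2: pivot -4 → sign −
step 3: pivot 1/4 → sign +
step 4: pivot -1/4 → sign −
signature = (2, 3, 0)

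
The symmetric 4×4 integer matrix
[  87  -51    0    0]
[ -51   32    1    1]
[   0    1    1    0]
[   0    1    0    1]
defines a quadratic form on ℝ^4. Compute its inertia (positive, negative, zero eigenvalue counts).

Answer: (4, 0, 0)

Derivation:
step 0: pivot 87 → sign +
step 1: pivot 61/29 → sign +
step 2: pivot 32/61 → sign +
step 3: pivot 3/32 → sign +
signature = (4, 0, 0)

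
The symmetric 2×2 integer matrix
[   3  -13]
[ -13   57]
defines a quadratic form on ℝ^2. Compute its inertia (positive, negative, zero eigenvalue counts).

Answer: (2, 0, 0)

Derivation:
step 0: pivot 3 → sign +
step 1: pivot 2/3 → sign +
signature = (2, 0, 0)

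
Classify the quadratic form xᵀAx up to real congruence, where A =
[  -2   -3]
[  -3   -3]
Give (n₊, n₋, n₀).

step 0: pivot -2 → sign −
step 1: pivot 3/2 → sign +
signature = (1, 1, 0)

Answer: (1, 1, 0)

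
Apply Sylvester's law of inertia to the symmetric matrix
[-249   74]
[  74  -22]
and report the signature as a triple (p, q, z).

Answer: (0, 2, 0)

Derivation:
step 0: pivot -249 → sign −
step 1: pivot -2/249 → sign −
signature = (0, 2, 0)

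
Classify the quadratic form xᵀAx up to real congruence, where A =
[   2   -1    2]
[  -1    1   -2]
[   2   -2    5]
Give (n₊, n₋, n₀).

Answer: (3, 0, 0)

Derivation:
step 0: pivot 2 → sign +
step 1: pivot 1/2 → sign +
step 2: pivot 1 → sign +
signature = (3, 0, 0)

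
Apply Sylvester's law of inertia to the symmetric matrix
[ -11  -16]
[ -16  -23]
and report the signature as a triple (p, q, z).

step 0: pivot -11 → sign −
step 1: pivot 3/11 → sign +
signature = (1, 1, 0)

Answer: (1, 1, 0)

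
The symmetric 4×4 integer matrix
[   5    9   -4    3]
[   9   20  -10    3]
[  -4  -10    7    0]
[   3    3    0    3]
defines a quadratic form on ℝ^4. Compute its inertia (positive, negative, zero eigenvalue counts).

step 0: pivot 5 → sign +
step 1: pivot 19/5 → sign +
step 2: pivot 33/19 → sign +
step 3: pivot -6/11 → sign −
signature = (3, 1, 0)

Answer: (3, 1, 0)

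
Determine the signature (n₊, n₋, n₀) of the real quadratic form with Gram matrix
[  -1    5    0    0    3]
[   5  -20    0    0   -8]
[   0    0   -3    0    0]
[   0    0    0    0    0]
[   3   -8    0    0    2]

step 0: pivot -1 → sign −
step 1: pivot 5 → sign +
step 2: pivot -3 → sign −
step 3: pivot 6/5 → sign +
step 4: row/col 4 already zero → sign 0
signature = (2, 2, 1)

Answer: (2, 2, 1)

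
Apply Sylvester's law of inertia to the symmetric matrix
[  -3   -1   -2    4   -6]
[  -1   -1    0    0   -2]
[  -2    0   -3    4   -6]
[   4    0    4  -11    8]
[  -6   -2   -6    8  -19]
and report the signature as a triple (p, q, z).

Answer: (0, 5, 0)

Derivation:
step 0: pivot -3 → sign −
step 1: pivot -2/3 → sign −
step 2: pivot -1 → sign −
step 3: pivot -3 → sign −
step 4: pivot -3 → sign −
signature = (0, 5, 0)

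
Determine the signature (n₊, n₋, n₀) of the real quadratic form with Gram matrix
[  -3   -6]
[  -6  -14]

step 0: pivot -3 → sign −
step 1: pivot -2 → sign −
signature = (0, 2, 0)

Answer: (0, 2, 0)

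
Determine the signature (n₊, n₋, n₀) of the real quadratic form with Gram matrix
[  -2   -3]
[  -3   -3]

step 0: pivot -2 → sign −
step 1: pivot 3/2 → sign +
signature = (1, 1, 0)

Answer: (1, 1, 0)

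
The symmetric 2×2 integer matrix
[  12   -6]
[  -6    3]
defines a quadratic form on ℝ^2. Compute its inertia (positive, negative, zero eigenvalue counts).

Answer: (1, 0, 1)

Derivation:
step 0: pivot 12 → sign +
step 1: row/col 1 already zero → sign 0
signature = (1, 0, 1)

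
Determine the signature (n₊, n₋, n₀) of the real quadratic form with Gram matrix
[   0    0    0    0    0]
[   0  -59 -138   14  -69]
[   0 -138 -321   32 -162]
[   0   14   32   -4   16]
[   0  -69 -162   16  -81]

step 0: pivot -59 → sign −
step 1: pivot 105/59 → sign +
step 2: pivot -104/105 → sign −
step 3: pivot -3/26 → sign −
step 4: row/col 4 already zero → sign 0
signature = (1, 3, 1)

Answer: (1, 3, 1)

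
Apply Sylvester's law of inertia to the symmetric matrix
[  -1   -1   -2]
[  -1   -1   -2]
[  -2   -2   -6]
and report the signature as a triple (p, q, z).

Answer: (0, 2, 1)

Derivation:
step 0: pivot -1 → sign −
step 1: pivot -2 → sign −
step 2: row/col 2 already zero → sign 0
signature = (0, 2, 1)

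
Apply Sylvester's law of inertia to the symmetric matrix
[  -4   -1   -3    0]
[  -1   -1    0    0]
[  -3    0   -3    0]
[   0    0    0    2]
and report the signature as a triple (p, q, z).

step 0: pivot -4 → sign −
step 1: pivot -3/4 → sign −
step 2: pivot 2 → sign +
step 3: row/col 3 already zero → sign 0
signature = (1, 2, 1)

Answer: (1, 2, 1)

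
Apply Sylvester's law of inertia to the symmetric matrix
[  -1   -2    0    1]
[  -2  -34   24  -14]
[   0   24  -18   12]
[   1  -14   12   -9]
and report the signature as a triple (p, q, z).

step 0: pivot -1 → sign −
step 1: pivot -30 → sign −
step 2: pivot 6/5 → sign +
step 3: row/col 3 already zero → sign 0
signature = (1, 2, 1)

Answer: (1, 2, 1)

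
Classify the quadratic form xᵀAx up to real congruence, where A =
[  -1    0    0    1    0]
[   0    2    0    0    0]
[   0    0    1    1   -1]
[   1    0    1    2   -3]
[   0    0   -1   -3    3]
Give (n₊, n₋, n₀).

step 0: pivot -1 → sign −
step 1: pivot 2 → sign +
step 2: pivot 1 → sign +
step 3: pivot 2 → sign +
step 4: row/col 4 already zero → sign 0
signature = (3, 1, 1)

Answer: (3, 1, 1)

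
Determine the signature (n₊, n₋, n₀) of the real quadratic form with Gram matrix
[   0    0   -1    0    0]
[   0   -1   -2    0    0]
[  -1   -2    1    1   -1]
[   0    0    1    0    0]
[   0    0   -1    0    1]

Answer: (2, 2, 1)

Derivation:
step 0: pivot -1 → sign −
step 1: pivot 5 → sign +
step 2: pivot -1/5 → sign −
step 3: pivot 1 → sign +
step 4: row/col 4 already zero → sign 0
signature = (2, 2, 1)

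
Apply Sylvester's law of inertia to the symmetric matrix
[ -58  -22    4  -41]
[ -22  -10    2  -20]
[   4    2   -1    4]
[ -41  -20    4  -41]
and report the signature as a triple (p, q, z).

Answer: (0, 4, 0)

Derivation:
step 0: pivot -58 → sign −
step 1: pivot -48/29 → sign −
step 2: pivot -7/12 → sign −
step 3: pivot -1/28 → sign −
signature = (0, 4, 0)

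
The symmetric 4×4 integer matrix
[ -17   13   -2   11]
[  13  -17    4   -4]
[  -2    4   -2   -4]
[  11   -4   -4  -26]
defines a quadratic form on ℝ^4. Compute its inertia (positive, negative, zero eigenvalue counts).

Answer: (0, 4, 0)

Derivation:
step 0: pivot -17 → sign −
step 1: pivot -120/17 → sign −
step 2: pivot -9/10 → sign −
step 3: pivot -1/2 → sign −
signature = (0, 4, 0)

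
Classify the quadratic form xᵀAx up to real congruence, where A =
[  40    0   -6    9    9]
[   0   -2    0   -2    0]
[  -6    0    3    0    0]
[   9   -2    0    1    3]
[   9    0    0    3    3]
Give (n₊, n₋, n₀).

step 0: pivot 40 → sign +
step 1: pivot -2 → sign −
step 2: pivot 21/10 → sign +
step 3: pivot 3/28 → sign +
step 4: row/col 4 already zero → sign 0
signature = (3, 1, 1)

Answer: (3, 1, 1)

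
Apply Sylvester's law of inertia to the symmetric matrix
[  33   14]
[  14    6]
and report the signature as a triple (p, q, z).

step 0: pivot 33 → sign +
step 1: pivot 2/33 → sign +
signature = (2, 0, 0)

Answer: (2, 0, 0)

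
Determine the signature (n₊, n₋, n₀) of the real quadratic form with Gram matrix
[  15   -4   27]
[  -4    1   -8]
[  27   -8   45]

step 0: pivot 15 → sign +
step 1: pivot -1/15 → sign −
step 2: pivot 6 → sign +
signature = (2, 1, 0)

Answer: (2, 1, 0)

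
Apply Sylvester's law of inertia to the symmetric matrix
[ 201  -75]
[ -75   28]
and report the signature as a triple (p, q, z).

Answer: (2, 0, 0)

Derivation:
step 0: pivot 201 → sign +
step 1: pivot 1/67 → sign +
signature = (2, 0, 0)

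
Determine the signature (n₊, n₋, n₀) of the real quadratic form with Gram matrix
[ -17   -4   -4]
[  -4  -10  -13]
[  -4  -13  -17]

Answer: (0, 3, 0)

Derivation:
step 0: pivot -17 → sign −
step 1: pivot -154/17 → sign −
step 2: pivot -1/154 → sign −
signature = (0, 3, 0)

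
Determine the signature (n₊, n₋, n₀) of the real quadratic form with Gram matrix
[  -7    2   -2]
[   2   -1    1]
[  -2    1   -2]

Answer: (0, 3, 0)

Derivation:
step 0: pivot -7 → sign −
step 1: pivot -3/7 → sign −
step 2: pivot -1 → sign −
signature = (0, 3, 0)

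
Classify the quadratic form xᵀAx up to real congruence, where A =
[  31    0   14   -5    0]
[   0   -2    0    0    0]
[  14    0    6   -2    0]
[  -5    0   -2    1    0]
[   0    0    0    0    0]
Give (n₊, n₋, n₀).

Answer: (2, 2, 1)

Derivation:
step 0: pivot 31 → sign +
step 1: pivot -2 → sign −
step 2: pivot -10/31 → sign −
step 3: pivot 2/5 → sign +
step 4: row/col 4 already zero → sign 0
signature = (2, 2, 1)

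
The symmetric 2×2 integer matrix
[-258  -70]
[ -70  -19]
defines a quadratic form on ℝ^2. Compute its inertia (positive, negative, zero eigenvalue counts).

step 0: pivot -258 → sign −
step 1: pivot -1/129 → sign −
signature = (0, 2, 0)

Answer: (0, 2, 0)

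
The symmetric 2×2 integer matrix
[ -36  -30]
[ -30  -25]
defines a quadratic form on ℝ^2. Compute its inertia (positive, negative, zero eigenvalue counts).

Answer: (0, 1, 1)

Derivation:
step 0: pivot -36 → sign −
step 1: row/col 1 already zero → sign 0
signature = (0, 1, 1)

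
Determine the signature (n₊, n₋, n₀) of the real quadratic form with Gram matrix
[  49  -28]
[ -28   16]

step 0: pivot 49 → sign +
step 1: row/col 1 already zero → sign 0
signature = (1, 0, 1)

Answer: (1, 0, 1)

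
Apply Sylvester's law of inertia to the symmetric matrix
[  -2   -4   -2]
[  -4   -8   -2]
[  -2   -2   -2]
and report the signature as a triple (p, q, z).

Answer: (1, 2, 0)

Derivation:
step 0: pivot -2 → sign −
step 1: pivot 4 → sign +
step 2: pivot -1 → sign −
signature = (1, 2, 0)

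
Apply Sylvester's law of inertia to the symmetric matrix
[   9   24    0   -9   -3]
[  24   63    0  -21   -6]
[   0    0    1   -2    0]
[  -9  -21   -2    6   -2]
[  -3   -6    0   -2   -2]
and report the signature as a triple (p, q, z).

step 0: pivot 9 → sign +
step 1: pivot -1 → sign −
step 2: pivot 1 → sign +
step 3: pivot 2 → sign +
step 4: pivot 1/2 → sign +
signature = (4, 1, 0)

Answer: (4, 1, 0)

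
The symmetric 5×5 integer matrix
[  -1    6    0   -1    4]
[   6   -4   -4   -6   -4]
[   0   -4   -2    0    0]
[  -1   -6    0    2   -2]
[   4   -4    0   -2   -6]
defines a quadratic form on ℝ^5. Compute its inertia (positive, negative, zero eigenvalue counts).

Answer: (1, 3, 1)

Derivation:
step 0: pivot -1 → sign −
step 1: pivot 32 → sign +
step 2: pivot -5/2 → sign −
step 3: pivot -3/5 → sign −
step 4: row/col 4 already zero → sign 0
signature = (1, 3, 1)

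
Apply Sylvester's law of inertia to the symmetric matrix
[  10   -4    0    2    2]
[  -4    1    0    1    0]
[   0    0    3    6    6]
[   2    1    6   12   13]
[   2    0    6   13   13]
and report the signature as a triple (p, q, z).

step 0: pivot 10 → sign +
step 1: pivot -3/5 → sign −
step 2: pivot 3 → sign +
step 3: pivot 5 → sign +
step 4: pivot -2/15 → sign −
signature = (3, 2, 0)

Answer: (3, 2, 0)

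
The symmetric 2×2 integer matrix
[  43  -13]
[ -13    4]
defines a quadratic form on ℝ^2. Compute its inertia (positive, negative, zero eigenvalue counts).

Answer: (2, 0, 0)

Derivation:
step 0: pivot 43 → sign +
step 1: pivot 3/43 → sign +
signature = (2, 0, 0)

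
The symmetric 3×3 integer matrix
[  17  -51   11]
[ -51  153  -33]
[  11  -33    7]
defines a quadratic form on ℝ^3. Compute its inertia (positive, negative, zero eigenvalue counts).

Answer: (1, 1, 1)

Derivation:
step 0: pivot 17 → sign +
step 1: pivot -2/17 → sign −
step 2: row/col 2 already zero → sign 0
signature = (1, 1, 1)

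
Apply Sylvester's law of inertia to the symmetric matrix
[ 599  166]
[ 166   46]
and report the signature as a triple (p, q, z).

Answer: (1, 1, 0)

Derivation:
step 0: pivot 599 → sign +
step 1: pivot -2/599 → sign −
signature = (1, 1, 0)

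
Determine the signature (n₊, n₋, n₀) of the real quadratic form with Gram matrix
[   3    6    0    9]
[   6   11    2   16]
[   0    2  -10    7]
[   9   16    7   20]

step 0: pivot 3 → sign +
step 1: pivot -1 → sign −
step 2: pivot -6 → sign −
step 3: pivot -3/2 → sign −
signature = (1, 3, 0)

Answer: (1, 3, 0)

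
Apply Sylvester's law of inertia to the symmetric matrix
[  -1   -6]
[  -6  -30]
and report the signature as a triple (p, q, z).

step 0: pivot -1 → sign −
step 1: pivot 6 → sign +
signature = (1, 1, 0)

Answer: (1, 1, 0)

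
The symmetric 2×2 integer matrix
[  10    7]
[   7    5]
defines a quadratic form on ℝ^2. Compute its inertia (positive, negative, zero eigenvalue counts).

step 0: pivot 10 → sign +
step 1: pivot 1/10 → sign +
signature = (2, 0, 0)

Answer: (2, 0, 0)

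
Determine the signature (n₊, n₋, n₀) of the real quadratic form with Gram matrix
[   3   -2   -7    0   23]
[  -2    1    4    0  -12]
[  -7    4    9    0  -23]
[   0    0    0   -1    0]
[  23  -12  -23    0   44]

Answer: (1, 4, 0)

Derivation:
step 0: pivot 3 → sign +
step 1: pivot -1/3 → sign −
step 2: pivot -6 → sign −
step 3: pivot -1 → sign −
step 4: pivot -3 → sign −
signature = (1, 4, 0)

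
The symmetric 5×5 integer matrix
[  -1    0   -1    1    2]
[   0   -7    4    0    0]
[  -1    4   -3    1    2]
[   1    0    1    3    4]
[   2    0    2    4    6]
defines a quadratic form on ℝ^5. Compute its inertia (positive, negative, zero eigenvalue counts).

step 0: pivot -1 → sign −
step 1: pivot -7 → sign −
step 2: pivot 2/7 → sign +
step 3: pivot 4 → sign +
step 4: pivot 1 → sign +
signature = (3, 2, 0)

Answer: (3, 2, 0)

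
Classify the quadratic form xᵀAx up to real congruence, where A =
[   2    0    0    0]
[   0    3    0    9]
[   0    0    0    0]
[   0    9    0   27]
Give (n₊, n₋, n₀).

step 0: pivot 2 → sign +
step 1: pivot 3 → sign +
step 2: row/col 2 already zero → sign 0
step 3: row/col 3 already zero → sign 0
signature = (2, 0, 2)

Answer: (2, 0, 2)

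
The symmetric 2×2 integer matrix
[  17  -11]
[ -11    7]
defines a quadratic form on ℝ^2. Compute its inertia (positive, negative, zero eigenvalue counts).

step 0: pivot 17 → sign +
step 1: pivot -2/17 → sign −
signature = (1, 1, 0)

Answer: (1, 1, 0)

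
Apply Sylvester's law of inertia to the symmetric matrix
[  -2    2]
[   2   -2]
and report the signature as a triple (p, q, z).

step 0: pivot -2 → sign −
step 1: row/col 1 already zero → sign 0
signature = (0, 1, 1)

Answer: (0, 1, 1)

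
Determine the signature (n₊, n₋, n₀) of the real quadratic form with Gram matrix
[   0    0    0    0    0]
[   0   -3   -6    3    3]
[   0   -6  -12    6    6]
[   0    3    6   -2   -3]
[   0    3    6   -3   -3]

Answer: (1, 1, 3)

Derivation:
step 0: pivot -3 → sign −
step 1: pivot 1 → sign +
step 2: row/col 2 already zero → sign 0
step 3: row/col 3 already zero → sign 0
step 4: row/col 4 already zero → sign 0
signature = (1, 1, 3)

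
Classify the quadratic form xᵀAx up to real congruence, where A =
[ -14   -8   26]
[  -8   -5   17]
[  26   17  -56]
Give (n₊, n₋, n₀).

step 0: pivot -14 → sign −
step 1: pivot -3/7 → sign −
step 2: pivot 3 → sign +
signature = (1, 2, 0)

Answer: (1, 2, 0)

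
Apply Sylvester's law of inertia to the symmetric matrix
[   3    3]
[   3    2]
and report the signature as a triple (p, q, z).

step 0: pivot 3 → sign +
step 1: pivot -1 → sign −
signature = (1, 1, 0)

Answer: (1, 1, 0)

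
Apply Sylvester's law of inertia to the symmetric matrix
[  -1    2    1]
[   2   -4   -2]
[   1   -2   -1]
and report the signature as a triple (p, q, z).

step 0: pivot -1 → sign −
step 1: row/col 1 already zero → sign 0
step 2: row/col 2 already zero → sign 0
signature = (0, 1, 2)

Answer: (0, 1, 2)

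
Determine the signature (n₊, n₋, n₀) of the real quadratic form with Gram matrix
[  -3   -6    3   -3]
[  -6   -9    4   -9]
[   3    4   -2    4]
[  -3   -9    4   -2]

step 0: pivot -3 → sign −
step 1: pivot 3 → sign +
step 2: pivot -1/3 → sign −
step 3: pivot 1 → sign +
signature = (2, 2, 0)

Answer: (2, 2, 0)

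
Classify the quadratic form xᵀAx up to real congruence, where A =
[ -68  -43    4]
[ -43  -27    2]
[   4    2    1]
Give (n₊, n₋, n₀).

Answer: (1, 2, 0)

Derivation:
step 0: pivot -68 → sign −
step 1: pivot 13/68 → sign +
step 2: pivot -3/13 → sign −
signature = (1, 2, 0)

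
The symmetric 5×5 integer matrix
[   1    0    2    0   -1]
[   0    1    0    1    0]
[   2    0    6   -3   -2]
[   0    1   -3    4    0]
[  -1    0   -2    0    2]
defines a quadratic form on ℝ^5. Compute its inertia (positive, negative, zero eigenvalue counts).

step 0: pivot 1 → sign +
step 1: pivot 1 → sign +
step 2: pivot 2 → sign +
step 3: pivot -3/2 → sign −
step 4: pivot 1 → sign +
signature = (4, 1, 0)

Answer: (4, 1, 0)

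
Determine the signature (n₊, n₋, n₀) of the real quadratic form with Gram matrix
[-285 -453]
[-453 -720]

step 0: pivot -285 → sign −
step 1: pivot 3/95 → sign +
signature = (1, 1, 0)

Answer: (1, 1, 0)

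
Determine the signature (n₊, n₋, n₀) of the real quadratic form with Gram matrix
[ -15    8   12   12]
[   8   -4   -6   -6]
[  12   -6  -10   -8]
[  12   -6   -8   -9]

Answer: (2, 2, 0)

Derivation:
step 0: pivot -15 → sign −
step 1: pivot 4/15 → sign +
step 2: pivot -1 → sign −
step 3: pivot 1 → sign +
signature = (2, 2, 0)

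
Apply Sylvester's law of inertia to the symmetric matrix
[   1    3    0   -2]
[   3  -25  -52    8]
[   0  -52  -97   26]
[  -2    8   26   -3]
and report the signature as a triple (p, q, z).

step 0: pivot 1 → sign +
step 1: pivot -34 → sign −
step 2: pivot -297/17 → sign −
step 3: pivot -1/33 → sign −
signature = (1, 3, 0)

Answer: (1, 3, 0)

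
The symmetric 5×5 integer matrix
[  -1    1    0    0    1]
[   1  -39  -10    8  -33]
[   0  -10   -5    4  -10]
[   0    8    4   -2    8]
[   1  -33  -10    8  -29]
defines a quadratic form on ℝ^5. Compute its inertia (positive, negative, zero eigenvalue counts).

Answer: (1, 3, 1)

Derivation:
step 0: pivot -1 → sign −
step 1: pivot -38 → sign −
step 2: pivot -45/19 → sign −
step 3: pivot 6/5 → sign +
step 4: row/col 4 already zero → sign 0
signature = (1, 3, 1)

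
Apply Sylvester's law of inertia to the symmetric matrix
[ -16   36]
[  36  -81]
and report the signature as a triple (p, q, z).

step 0: pivot -16 → sign −
step 1: row/col 1 already zero → sign 0
signature = (0, 1, 1)

Answer: (0, 1, 1)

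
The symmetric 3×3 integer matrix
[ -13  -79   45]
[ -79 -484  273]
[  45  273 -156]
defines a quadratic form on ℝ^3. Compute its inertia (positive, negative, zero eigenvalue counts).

step 0: pivot -13 → sign −
step 1: pivot -51/13 → sign −
step 2: pivot -3/17 → sign −
signature = (0, 3, 0)

Answer: (0, 3, 0)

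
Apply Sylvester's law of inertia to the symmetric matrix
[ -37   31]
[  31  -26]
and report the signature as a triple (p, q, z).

step 0: pivot -37 → sign −
step 1: pivot -1/37 → sign −
signature = (0, 2, 0)

Answer: (0, 2, 0)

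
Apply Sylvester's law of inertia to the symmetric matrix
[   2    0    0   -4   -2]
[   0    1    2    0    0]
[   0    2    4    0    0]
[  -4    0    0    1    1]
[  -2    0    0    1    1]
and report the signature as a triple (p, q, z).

step 0: pivot 2 → sign +
step 1: pivot 1 → sign +
step 2: pivot -7 → sign −
step 3: pivot 2/7 → sign +
step 4: row/col 4 already zero → sign 0
signature = (3, 1, 1)

Answer: (3, 1, 1)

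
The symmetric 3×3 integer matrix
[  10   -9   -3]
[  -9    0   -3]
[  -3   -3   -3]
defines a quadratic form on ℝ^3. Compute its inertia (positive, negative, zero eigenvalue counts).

step 0: pivot 10 → sign +
step 1: pivot -81/10 → sign −
step 2: pivot 1/9 → sign +
signature = (2, 1, 0)

Answer: (2, 1, 0)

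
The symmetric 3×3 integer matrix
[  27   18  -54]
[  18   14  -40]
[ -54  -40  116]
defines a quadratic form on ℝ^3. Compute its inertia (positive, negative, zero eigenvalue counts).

Answer: (2, 0, 1)

Derivation:
step 0: pivot 27 → sign +
step 1: pivot 2 → sign +
step 2: row/col 2 already zero → sign 0
signature = (2, 0, 1)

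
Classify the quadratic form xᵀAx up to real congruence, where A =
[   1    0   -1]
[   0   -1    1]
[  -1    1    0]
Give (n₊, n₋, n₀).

Answer: (1, 1, 1)

Derivation:
step 0: pivot 1 → sign +
step 1: pivot -1 → sign −
step 2: row/col 2 already zero → sign 0
signature = (1, 1, 1)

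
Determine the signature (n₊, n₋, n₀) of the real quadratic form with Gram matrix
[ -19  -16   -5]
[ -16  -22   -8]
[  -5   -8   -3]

step 0: pivot -19 → sign −
step 1: pivot -162/19 → sign −
step 2: row/col 2 already zero → sign 0
signature = (0, 2, 1)

Answer: (0, 2, 1)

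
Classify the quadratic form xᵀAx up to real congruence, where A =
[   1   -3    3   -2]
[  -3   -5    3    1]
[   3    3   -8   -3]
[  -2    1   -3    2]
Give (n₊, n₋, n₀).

step 0: pivot 1 → sign +
step 1: pivot -14 → sign −
step 2: pivot -47/7 → sign −
step 3: pivot 3/94 → sign +
signature = (2, 2, 0)

Answer: (2, 2, 0)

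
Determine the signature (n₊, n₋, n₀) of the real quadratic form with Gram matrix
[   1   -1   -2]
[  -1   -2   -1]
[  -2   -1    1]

step 0: pivot 1 → sign +
step 1: pivot -3 → sign −
step 2: row/col 2 already zero → sign 0
signature = (1, 1, 1)

Answer: (1, 1, 1)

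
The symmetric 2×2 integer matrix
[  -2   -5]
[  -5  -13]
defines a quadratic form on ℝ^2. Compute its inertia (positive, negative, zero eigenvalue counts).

step 0: pivot -2 → sign −
step 1: pivot -1/2 → sign −
signature = (0, 2, 0)

Answer: (0, 2, 0)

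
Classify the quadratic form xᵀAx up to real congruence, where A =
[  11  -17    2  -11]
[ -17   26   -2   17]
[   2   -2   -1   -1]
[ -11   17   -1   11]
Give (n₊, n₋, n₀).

Answer: (2, 2, 0)

Derivation:
step 0: pivot 11 → sign +
step 1: pivot -3/11 → sign −
step 2: pivot 3 → sign +
step 3: pivot -1/3 → sign −
signature = (2, 2, 0)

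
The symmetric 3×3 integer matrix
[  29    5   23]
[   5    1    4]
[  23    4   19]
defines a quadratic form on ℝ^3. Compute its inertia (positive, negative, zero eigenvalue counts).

Answer: (3, 0, 0)

Derivation:
step 0: pivot 29 → sign +
step 1: pivot 4/29 → sign +
step 2: pivot 3/4 → sign +
signature = (3, 0, 0)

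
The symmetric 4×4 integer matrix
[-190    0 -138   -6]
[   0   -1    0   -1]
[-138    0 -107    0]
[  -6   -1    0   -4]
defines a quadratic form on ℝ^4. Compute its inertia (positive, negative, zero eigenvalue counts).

step 0: pivot -190 → sign −
step 1: pivot -1 → sign −
step 2: pivot -643/95 → sign −
step 3: pivot -3/643 → sign −
signature = (0, 4, 0)

Answer: (0, 4, 0)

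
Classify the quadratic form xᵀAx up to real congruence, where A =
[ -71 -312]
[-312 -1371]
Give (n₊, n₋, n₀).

Answer: (1, 1, 0)

Derivation:
step 0: pivot -71 → sign −
step 1: pivot 3/71 → sign +
signature = (1, 1, 0)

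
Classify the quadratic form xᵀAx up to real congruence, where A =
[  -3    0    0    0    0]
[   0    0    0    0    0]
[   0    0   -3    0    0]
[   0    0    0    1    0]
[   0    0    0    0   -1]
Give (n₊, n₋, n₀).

step 0: pivot -3 → sign −
step 1: pivot -3 → sign −
step 2: pivot 1 → sign +
step 3: pivot -1 → sign −
step 4: row/col 4 already zero → sign 0
signature = (1, 3, 1)

Answer: (1, 3, 1)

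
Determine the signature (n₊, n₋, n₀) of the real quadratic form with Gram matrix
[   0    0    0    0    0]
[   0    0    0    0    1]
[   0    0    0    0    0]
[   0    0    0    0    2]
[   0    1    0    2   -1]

Answer: (1, 1, 3)

Derivation:
step 0: pivot -1 → sign −
step 1: pivot 1 → sign +
step 2: row/col 2 already zero → sign 0
step 3: row/col 3 already zero → sign 0
step 4: row/col 4 already zero → sign 0
signature = (1, 1, 3)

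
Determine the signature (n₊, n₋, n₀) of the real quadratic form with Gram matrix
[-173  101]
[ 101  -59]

step 0: pivot -173 → sign −
step 1: pivot -6/173 → sign −
signature = (0, 2, 0)

Answer: (0, 2, 0)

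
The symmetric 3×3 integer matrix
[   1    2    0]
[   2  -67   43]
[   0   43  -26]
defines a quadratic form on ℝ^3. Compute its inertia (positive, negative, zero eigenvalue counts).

Answer: (2, 1, 0)

Derivation:
step 0: pivot 1 → sign +
step 1: pivot -71 → sign −
step 2: pivot 3/71 → sign +
signature = (2, 1, 0)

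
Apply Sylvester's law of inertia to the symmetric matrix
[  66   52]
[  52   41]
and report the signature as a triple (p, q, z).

Answer: (2, 0, 0)

Derivation:
step 0: pivot 66 → sign +
step 1: pivot 1/33 → sign +
signature = (2, 0, 0)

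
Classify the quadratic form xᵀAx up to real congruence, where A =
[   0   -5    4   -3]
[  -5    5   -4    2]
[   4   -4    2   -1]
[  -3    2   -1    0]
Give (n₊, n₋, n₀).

step 0: pivot 5 → sign +
step 1: pivot -5 → sign −
step 2: pivot -6/5 → sign −
step 3: pivot -3/10 → sign −
signature = (1, 3, 0)

Answer: (1, 3, 0)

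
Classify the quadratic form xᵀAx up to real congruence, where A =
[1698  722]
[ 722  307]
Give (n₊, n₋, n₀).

Answer: (2, 0, 0)

Derivation:
step 0: pivot 1698 → sign +
step 1: pivot 1/849 → sign +
signature = (2, 0, 0)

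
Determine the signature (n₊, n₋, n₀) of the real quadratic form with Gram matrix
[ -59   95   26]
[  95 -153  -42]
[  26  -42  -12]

Answer: (0, 2, 1)

Derivation:
step 0: pivot -59 → sign −
step 1: pivot -2/59 → sign −
step 2: row/col 2 already zero → sign 0
signature = (0, 2, 1)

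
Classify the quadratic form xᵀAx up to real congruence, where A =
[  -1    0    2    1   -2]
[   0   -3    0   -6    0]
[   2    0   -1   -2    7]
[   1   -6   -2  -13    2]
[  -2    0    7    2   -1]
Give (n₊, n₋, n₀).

Answer: (1, 2, 2)

Derivation:
step 0: pivot -1 → sign −
step 1: pivot -3 → sign −
step 2: pivot 3 → sign +
step 3: row/col 3 already zero → sign 0
step 4: row/col 4 already zero → sign 0
signature = (1, 2, 2)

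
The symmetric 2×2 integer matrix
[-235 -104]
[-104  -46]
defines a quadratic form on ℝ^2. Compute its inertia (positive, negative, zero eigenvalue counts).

step 0: pivot -235 → sign −
step 1: pivot 6/235 → sign +
signature = (1, 1, 0)

Answer: (1, 1, 0)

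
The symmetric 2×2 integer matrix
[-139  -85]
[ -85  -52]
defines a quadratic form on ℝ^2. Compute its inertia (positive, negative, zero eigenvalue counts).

Answer: (0, 2, 0)

Derivation:
step 0: pivot -139 → sign −
step 1: pivot -3/139 → sign −
signature = (0, 2, 0)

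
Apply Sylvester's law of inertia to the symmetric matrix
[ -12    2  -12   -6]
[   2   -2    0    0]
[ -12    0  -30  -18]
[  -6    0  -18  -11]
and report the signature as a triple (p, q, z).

Answer: (1, 3, 0)

Derivation:
step 0: pivot -12 → sign −
step 1: pivot -5/3 → sign −
step 2: pivot -78/5 → sign −
step 3: pivot 1/13 → sign +
signature = (1, 3, 0)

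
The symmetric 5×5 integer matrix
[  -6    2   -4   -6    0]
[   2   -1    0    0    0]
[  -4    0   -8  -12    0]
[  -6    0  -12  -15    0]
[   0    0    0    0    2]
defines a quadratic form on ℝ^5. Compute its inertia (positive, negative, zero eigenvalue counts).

step 0: pivot -6 → sign −
step 1: pivot -1/3 → sign −
step 2: pivot 3 → sign +
step 3: pivot 2 → sign +
step 4: row/col 4 already zero → sign 0
signature = (2, 2, 1)

Answer: (2, 2, 1)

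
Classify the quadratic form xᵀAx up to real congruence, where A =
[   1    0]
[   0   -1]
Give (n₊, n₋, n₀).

Answer: (1, 1, 0)

Derivation:
step 0: pivot 1 → sign +
step 1: pivot -1 → sign −
signature = (1, 1, 0)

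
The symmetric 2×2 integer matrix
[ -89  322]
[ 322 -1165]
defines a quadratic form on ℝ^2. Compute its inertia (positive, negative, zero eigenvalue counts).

step 0: pivot -89 → sign −
step 1: pivot -1/89 → sign −
signature = (0, 2, 0)

Answer: (0, 2, 0)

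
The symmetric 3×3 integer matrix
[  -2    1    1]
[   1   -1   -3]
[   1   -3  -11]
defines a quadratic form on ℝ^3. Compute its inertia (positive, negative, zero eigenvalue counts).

step 0: pivot -2 → sign −
step 1: pivot -1/2 → sign −
step 2: pivot 2 → sign +
signature = (1, 2, 0)

Answer: (1, 2, 0)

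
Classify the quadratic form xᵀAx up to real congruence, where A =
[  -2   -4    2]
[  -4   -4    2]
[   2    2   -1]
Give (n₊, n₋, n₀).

Answer: (1, 1, 1)

Derivation:
step 0: pivot -2 → sign −
step 1: pivot 4 → sign +
step 2: row/col 2 already zero → sign 0
signature = (1, 1, 1)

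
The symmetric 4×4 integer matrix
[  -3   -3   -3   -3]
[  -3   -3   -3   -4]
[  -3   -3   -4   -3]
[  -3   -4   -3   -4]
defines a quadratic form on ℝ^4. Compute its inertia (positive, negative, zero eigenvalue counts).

Answer: (1, 3, 0)

Derivation:
step 0: pivot -3 → sign −
step 1: pivot -1 → sign −
step 2: pivot -1 → sign −
step 3: pivot 1 → sign +
signature = (1, 3, 0)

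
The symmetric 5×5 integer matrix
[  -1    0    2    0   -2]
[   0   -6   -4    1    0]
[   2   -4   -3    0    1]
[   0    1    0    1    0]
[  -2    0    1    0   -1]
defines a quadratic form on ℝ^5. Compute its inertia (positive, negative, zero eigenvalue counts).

step 0: pivot -1 → sign −
step 1: pivot -6 → sign −
step 2: pivot 11/3 → sign +
step 3: pivot 23/22 → sign +
step 4: pivot 6/23 → sign +
signature = (3, 2, 0)

Answer: (3, 2, 0)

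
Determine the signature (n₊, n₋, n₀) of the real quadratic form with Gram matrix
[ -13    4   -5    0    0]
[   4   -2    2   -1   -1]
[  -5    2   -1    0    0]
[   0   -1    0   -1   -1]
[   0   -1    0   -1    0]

Answer: (2, 2, 1)

Derivation:
step 0: pivot -13 → sign −
step 1: pivot -10/13 → sign −
step 2: pivot 6/5 → sign +
step 3: pivot 1 → sign +
step 4: row/col 4 already zero → sign 0
signature = (2, 2, 1)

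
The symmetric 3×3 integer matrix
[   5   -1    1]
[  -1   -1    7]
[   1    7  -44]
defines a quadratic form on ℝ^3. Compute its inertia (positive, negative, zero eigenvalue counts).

step 0: pivot 5 → sign +
step 1: pivot -6/5 → sign −
step 2: pivot -1 → sign −
signature = (1, 2, 0)

Answer: (1, 2, 0)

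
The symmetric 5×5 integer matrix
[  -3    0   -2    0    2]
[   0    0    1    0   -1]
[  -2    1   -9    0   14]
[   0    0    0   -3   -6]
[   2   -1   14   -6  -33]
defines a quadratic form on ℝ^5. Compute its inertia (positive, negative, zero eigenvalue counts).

step 0: pivot -3 → sign −
step 1: pivot -23/3 → sign −
step 2: pivot 3/23 → sign +
step 3: pivot -3 → sign −
step 4: pivot -2 → sign −
signature = (1, 4, 0)

Answer: (1, 4, 0)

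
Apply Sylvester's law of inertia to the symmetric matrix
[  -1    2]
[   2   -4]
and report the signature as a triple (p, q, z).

Answer: (0, 1, 1)

Derivation:
step 0: pivot -1 → sign −
step 1: row/col 1 already zero → sign 0
signature = (0, 1, 1)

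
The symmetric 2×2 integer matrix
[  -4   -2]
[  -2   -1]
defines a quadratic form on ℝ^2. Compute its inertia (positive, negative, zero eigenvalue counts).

step 0: pivot -4 → sign −
step 1: row/col 1 already zero → sign 0
signature = (0, 1, 1)

Answer: (0, 1, 1)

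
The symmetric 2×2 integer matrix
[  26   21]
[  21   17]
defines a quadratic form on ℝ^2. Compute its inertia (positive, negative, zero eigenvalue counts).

Answer: (2, 0, 0)

Derivation:
step 0: pivot 26 → sign +
step 1: pivot 1/26 → sign +
signature = (2, 0, 0)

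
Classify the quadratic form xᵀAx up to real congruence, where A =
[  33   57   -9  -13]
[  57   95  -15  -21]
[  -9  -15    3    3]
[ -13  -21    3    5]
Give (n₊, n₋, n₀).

Answer: (3, 1, 0)

Derivation:
step 0: pivot 33 → sign +
step 1: pivot -38/11 → sign −
step 2: pivot 12/19 → sign +
step 3: pivot 1/3 → sign +
signature = (3, 1, 0)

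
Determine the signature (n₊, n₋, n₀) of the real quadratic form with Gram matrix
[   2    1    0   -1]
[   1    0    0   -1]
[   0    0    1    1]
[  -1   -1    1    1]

Answer: (2, 1, 1)

Derivation:
step 0: pivot 2 → sign +
step 1: pivot -1/2 → sign −
step 2: pivot 1 → sign +
step 3: row/col 3 already zero → sign 0
signature = (2, 1, 1)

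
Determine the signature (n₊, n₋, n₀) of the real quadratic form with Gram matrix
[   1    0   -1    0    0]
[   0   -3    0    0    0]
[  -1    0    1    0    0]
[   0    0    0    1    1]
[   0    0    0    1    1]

step 0: pivot 1 → sign +
step 1: pivot -3 → sign −
step 2: pivot 1 → sign +
step 3: row/col 3 already zero → sign 0
step 4: row/col 4 already zero → sign 0
signature = (2, 1, 2)

Answer: (2, 1, 2)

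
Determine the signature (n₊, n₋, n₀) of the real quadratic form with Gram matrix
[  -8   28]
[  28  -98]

Answer: (0, 1, 1)

Derivation:
step 0: pivot -8 → sign −
step 1: row/col 1 already zero → sign 0
signature = (0, 1, 1)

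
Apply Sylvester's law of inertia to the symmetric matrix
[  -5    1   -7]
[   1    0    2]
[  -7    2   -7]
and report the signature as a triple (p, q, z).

step 0: pivot -5 → sign −
step 1: pivot 1/5 → sign +
step 2: pivot 1 → sign +
signature = (2, 1, 0)

Answer: (2, 1, 0)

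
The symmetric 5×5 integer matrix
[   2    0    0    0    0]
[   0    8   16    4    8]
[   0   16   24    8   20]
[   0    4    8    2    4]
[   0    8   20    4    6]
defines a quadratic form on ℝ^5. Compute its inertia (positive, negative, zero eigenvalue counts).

Answer: (2, 1, 2)

Derivation:
step 0: pivot 2 → sign +
step 1: pivot 8 → sign +
step 2: pivot -8 → sign −
step 3: row/col 3 already zero → sign 0
step 4: row/col 4 already zero → sign 0
signature = (2, 1, 2)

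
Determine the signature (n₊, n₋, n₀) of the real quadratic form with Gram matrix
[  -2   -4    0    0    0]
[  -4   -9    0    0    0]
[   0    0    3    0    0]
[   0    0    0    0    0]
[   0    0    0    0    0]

step 0: pivot -2 → sign −
step 1: pivot -1 → sign −
step 2: pivot 3 → sign +
step 3: row/col 3 already zero → sign 0
step 4: row/col 4 already zero → sign 0
signature = (1, 2, 2)

Answer: (1, 2, 2)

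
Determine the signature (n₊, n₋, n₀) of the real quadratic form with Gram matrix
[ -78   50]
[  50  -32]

Answer: (1, 1, 0)

Derivation:
step 0: pivot -78 → sign −
step 1: pivot 2/39 → sign +
signature = (1, 1, 0)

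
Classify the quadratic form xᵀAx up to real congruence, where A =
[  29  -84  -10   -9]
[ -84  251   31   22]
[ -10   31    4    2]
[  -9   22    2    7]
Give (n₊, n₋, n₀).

step 0: pivot 29 → sign +
step 1: pivot 223/29 → sign +
step 2: pivot 3/223 → sign +
step 3: pivot 2 → sign +
signature = (4, 0, 0)

Answer: (4, 0, 0)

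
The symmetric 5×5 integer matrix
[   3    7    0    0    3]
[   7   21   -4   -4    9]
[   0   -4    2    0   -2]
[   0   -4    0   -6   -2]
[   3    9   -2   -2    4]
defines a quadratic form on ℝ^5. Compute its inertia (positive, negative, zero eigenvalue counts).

Answer: (3, 2, 0)

Derivation:
step 0: pivot 3 → sign +
step 1: pivot 14/3 → sign +
step 2: pivot -10/7 → sign −
step 3: pivot -6/5 → sign −
step 4: pivot 1/3 → sign +
signature = (3, 2, 0)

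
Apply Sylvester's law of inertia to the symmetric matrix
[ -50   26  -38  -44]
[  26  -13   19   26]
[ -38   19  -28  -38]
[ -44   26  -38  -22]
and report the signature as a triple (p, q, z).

Answer: (1, 3, 0)

Derivation:
step 0: pivot -50 → sign −
step 1: pivot 13/25 → sign +
step 2: pivot -3/13 → sign −
step 3: pivot -2 → sign −
signature = (1, 3, 0)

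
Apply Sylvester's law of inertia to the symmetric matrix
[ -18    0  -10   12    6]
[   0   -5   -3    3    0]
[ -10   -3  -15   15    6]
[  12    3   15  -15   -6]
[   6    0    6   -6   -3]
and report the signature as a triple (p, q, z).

step 0: pivot -18 → sign −
step 1: pivot -5 → sign −
step 2: pivot -344/45 → sign −
step 3: pivot 33/86 → sign +
step 4: pivot -3/11 → sign −
signature = (1, 4, 0)

Answer: (1, 4, 0)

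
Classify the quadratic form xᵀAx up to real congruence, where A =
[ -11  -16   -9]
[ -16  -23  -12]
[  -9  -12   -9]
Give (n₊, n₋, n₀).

Answer: (1, 2, 0)

Derivation:
step 0: pivot -11 → sign −
step 1: pivot 3/11 → sign +
step 2: pivot -6 → sign −
signature = (1, 2, 0)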